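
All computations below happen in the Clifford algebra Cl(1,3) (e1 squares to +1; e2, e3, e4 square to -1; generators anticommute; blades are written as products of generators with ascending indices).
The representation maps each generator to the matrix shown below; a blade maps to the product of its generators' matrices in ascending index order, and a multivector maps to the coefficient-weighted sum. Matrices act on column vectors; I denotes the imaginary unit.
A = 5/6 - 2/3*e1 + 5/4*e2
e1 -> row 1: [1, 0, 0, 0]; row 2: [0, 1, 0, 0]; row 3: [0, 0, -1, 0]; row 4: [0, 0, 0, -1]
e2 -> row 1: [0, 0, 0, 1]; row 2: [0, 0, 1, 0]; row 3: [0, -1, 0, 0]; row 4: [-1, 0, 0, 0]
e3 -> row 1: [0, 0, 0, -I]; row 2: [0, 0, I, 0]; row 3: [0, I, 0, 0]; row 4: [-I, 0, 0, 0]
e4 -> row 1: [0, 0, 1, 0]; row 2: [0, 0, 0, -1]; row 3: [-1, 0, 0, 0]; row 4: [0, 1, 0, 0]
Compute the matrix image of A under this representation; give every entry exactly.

M = (5/6)*1 + (-2/3)*rho(e1) + (5/4)*rho(e2), summed entrywise (1 is the identity matrix):
Answer: row 1: [1/6, 0, 0, 5/4]; row 2: [0, 1/6, 5/4, 0]; row 3: [0, -5/4, 3/2, 0]; row 4: [-5/4, 0, 0, 3/2]


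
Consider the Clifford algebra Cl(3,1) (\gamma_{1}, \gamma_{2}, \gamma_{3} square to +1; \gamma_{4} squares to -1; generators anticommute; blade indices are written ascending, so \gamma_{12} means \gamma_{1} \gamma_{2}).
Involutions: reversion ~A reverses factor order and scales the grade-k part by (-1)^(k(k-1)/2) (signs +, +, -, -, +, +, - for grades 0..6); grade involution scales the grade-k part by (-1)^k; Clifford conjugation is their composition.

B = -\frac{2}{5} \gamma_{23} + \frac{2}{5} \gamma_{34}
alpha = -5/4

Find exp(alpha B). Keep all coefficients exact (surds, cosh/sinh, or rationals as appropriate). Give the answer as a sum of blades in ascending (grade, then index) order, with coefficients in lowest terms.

B^2 term by term: the squares give (-\frac{2}{5})^2*(\gamma_{23})^2 + (\frac{2}{5})^2*(\gamma_{34})^2 = \frac{4}{25}*(-1) + \frac{4}{25}*(+1) = 0 (each basis 2-blade squares to minus the product of its generators' squares); cross terms between blades sharing an index anticommute and cancel. So B^2 = 0.
B^2 = 0, hence only two terms survive: exp(alpha B) = 1 + alpha B (parabolic case).
Answer: 1 + \frac{1}{2} \gamma_{23} - \frac{1}{2} \gamma_{34}


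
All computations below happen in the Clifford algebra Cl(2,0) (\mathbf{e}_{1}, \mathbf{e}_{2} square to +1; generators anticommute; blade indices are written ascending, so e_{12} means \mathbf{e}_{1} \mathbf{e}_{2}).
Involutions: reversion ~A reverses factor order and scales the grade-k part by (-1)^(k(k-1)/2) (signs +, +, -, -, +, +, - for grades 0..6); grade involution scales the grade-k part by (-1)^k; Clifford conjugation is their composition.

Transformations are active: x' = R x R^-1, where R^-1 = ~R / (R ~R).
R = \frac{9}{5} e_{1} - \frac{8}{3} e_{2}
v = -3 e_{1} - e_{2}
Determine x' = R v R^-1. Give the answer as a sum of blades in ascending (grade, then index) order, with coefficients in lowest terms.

~R = \frac{9}{5} e_{1} - \frac{8}{3} e_{2}, and R ~R = \frac{2329}{225}, so R^-1 = ~R / (\frac{2329}{225}).
R v = -\frac{41}{15} - \frac{49}{5} e_{12}
Answer: \frac{4773}{2329} e_{1} + \frac{5609}{2329} e_{2}


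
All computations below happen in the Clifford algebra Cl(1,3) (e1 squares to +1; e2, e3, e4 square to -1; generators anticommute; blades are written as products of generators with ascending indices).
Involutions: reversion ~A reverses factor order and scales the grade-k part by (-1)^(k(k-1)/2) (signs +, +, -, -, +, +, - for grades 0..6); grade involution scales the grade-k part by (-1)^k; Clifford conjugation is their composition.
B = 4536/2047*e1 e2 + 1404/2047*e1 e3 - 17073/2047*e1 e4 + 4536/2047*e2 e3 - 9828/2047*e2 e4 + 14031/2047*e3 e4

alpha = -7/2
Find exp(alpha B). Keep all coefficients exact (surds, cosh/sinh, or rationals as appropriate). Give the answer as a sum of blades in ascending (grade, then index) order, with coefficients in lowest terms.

B^2 term by term: the squares give (4536/2047)^2*(e1 e2)^2 + (1404/2047)^2*(e1 e3)^2 + (-17073/2047)^2*(e1 e4)^2 + (4536/2047)^2*(e2 e3)^2 + (-9828/2047)^2*(e2 e4)^2 + (14031/2047)^2*(e3 e4)^2 = 20575296/4190209*(+1) + 1971216/4190209*(+1) + 291487329/4190209*(+1) + 20575296/4190209*(-1) + 96589584/4190209*(-1) + 196868961/4190209*(-1) = 0 (each basis 2-blade squares to minus the product of its generators' squares); cross terms between blades sharing an index anticommute and cancel; the commuting (index-disjoint) pairs give grade-4 terms 2*c*c'*(blade product), which cancel blade by blade — e1 e2 e3 e4: 127289232/4190209 + 27597024/4190209 - 154886256/4190209 = 0 — confirming B is simple. So B^2 = 0.
B^2 = 0, so the series closes: exp(alpha B) = 1 + alpha B (parabolic case).
Answer: 1 - 15876/2047*e1 e2 - 4914/2047*e1 e3 + 119511/4094*e1 e4 - 15876/2047*e2 e3 + 34398/2047*e2 e4 - 98217/4094*e3 e4


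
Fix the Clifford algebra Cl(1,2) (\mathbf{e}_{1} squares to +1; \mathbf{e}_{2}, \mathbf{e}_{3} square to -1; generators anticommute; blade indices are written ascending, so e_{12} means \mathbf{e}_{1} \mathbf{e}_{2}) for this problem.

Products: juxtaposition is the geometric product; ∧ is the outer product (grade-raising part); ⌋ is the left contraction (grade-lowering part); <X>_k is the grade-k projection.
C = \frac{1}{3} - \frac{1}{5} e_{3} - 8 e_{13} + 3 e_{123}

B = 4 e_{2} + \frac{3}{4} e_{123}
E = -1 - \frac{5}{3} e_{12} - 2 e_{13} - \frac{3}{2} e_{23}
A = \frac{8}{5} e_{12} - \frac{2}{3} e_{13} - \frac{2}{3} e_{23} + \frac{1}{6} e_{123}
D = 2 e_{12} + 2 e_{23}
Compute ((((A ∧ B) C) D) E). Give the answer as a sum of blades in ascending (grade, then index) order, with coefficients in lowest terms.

step 1: \frac{8}{3} e_{123}
step 2: -8 + \frac{64}{3} e_{2} + \frac{8}{15} e_{12} + \frac{8}{9} e_{123}
step 3: \frac{16}{15} + \frac{368}{9} e_{1} - \frac{368}{9} e_{3} - 16 e_{12} - \frac{16}{15} e_{13} - 16 e_{23}
step 4: \frac{56}{15} + \frac{368}{9} e_{1} - \frac{184}{27} e_{2} - \frac{368}{9} e_{3} - \frac{728}{45} e_{12} + \frac{8}{5} e_{13} - \frac{712}{45} e_{23} + \frac{184}{27} e_{123}
Answer: \frac{56}{15} + \frac{368}{9} e_{1} - \frac{184}{27} e_{2} - \frac{368}{9} e_{3} - \frac{728}{45} e_{12} + \frac{8}{5} e_{13} - \frac{712}{45} e_{23} + \frac{184}{27} e_{123}


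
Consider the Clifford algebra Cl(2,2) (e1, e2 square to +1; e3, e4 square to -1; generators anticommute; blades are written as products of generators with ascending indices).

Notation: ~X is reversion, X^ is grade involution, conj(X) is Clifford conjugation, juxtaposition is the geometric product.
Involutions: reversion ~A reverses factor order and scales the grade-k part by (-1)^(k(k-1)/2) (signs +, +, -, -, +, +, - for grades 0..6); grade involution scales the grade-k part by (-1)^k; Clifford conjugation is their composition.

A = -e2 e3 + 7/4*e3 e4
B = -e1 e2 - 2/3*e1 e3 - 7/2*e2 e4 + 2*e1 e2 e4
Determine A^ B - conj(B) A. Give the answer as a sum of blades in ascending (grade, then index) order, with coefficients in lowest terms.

first term: -2/3*e1 e2 - e1 e3 - 7/6*e1 e4 + 49/8*e2 e3 - 7/2*e3 e4 - 7/2*e1 e2 e3 + 2*e1 e3 e4 - 7/4*e1 e2 e3 e4
second term: -2/3*e1 e2 - e1 e3 - 7/6*e1 e4 + 49/8*e2 e3 - 7/2*e3 e4 + 7/2*e1 e2 e3 - 2*e1 e3 e4 + 7/4*e1 e2 e3 e4
Answer: -7*e1 e2 e3 + 4*e1 e3 e4 - 7/2*e1 e2 e3 e4


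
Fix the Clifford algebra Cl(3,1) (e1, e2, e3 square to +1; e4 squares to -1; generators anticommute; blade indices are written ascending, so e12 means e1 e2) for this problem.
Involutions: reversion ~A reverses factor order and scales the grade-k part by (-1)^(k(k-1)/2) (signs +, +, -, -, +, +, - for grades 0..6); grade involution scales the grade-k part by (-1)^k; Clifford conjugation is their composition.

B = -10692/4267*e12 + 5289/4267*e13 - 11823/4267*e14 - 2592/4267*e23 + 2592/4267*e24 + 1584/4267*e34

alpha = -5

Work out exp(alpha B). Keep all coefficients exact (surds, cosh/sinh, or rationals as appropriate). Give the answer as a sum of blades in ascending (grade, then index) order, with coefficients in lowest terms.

B^2 term by term: the squares give (-10692/4267)^2*(e12)^2 + (5289/4267)^2*(e13)^2 + (-11823/4267)^2*(e14)^2 + (-2592/4267)^2*(e23)^2 + (2592/4267)^2*(e24)^2 + (1584/4267)^2*(e34)^2 = 114318864/18207289*(-1) + 27973521/18207289*(-1) + 139783329/18207289*(+1) + 6718464/18207289*(-1) + 6718464/18207289*(+1) + 2509056/18207289*(+1) = 0 (each basis 2-blade squares to minus the product of its generators' squares); cross terms between blades sharing an index anticommute and cancel; the commuting (index-disjoint) pairs give grade-4 terms 2*c*c'*(blade product), which cancel blade by blade — e1234: -33872256/18207289 - 27418176/18207289 + 61290432/18207289 = 0 — confirming B is simple. So B^2 = 0.
B^2 = 0, hence only two terms survive: exp(alpha B) = 1 + alpha B (parabolic case).
Answer: 1 + 53460/4267*e12 - 26445/4267*e13 + 59115/4267*e14 + 12960/4267*e23 - 12960/4267*e24 - 7920/4267*e34


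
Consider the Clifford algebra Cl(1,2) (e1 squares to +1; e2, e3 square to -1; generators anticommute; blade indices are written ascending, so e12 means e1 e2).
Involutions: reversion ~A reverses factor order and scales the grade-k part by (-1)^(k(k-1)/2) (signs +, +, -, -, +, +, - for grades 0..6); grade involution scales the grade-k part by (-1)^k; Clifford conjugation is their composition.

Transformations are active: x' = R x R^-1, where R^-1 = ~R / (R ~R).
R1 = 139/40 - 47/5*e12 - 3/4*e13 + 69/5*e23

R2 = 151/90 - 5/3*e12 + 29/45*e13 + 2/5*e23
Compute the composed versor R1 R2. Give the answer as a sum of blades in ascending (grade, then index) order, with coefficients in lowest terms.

Distribute over the terms of R1 (each basis-blade product reordered to ascending indices, repeated generators contracted through their squares):
(139/40) R2 = 20989/3600 - 139/24*e12 + 4031/1800*e13 + 139/100*e23
(-47/5*e12) R2 = 47/3 - 7097/450*e12 + 94/25*e13 + 1363/225*e23
(-3/4*e13) R2 = -29/60 - 3/10*e12 - 151/120*e13 + 5/4*e23
(69/5*e23) R2 = -138/25 - 667/75*e12 - 23*e13 + 3473/150*e23
Summing the partial products and collecting blades:
Answer: 55777/3600 - 55361/1800*e12 - 16433/900*e13 + 14333/450*e23


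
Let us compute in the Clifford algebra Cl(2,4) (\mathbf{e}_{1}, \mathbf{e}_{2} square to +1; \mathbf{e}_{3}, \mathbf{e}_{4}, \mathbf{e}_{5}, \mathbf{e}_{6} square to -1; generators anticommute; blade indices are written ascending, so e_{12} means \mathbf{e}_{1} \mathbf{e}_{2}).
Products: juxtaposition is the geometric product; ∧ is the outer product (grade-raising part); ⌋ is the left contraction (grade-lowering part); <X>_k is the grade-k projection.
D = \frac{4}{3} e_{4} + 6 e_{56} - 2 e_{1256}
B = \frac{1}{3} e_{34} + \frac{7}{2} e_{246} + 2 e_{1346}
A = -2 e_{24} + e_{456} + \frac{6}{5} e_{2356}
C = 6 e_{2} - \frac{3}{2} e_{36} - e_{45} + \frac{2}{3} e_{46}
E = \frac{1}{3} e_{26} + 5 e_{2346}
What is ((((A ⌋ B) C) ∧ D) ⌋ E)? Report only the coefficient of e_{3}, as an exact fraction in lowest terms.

step 1: -7 e_{6}
step 2: \frac{21}{2} e_{3} - \frac{14}{3} e_{4} + 42 e_{26} + 7 e_{456}
step 3: 14 e_{34} - 56 e_{246} + 63 e_{356} - 28 e_{456} - 21 e_{12356} + \frac{28}{3} e_{12456}
step 4: 280 e_{3} - 70 e_{26}
Answer: 280


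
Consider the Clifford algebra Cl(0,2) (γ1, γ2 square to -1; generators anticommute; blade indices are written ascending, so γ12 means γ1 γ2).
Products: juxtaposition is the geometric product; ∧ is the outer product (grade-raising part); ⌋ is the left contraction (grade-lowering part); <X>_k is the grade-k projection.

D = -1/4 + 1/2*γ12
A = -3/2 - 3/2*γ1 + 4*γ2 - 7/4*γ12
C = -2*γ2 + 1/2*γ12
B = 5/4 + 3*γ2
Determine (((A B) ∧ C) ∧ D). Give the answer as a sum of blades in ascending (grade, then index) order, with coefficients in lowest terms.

step 1: -111/8 + 27/8*γ1 + 1/2*γ2 - 107/16*γ12
step 2: 111/4*γ2 - 219/16*γ12
step 3: -111/16*γ2 + 219/64*γ12
Answer: -111/16*γ2 + 219/64*γ12


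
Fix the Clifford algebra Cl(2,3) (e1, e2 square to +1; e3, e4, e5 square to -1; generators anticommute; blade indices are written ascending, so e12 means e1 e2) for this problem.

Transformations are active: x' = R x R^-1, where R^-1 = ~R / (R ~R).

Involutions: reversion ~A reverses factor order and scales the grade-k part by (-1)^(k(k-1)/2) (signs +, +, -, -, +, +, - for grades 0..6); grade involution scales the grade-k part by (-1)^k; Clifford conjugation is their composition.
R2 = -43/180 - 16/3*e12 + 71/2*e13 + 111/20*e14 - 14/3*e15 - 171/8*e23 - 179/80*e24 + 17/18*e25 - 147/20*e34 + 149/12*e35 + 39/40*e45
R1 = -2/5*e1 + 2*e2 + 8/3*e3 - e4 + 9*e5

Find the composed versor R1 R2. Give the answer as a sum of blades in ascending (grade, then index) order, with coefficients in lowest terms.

Distribute over the terms of R1 (each basis-blade product reordered to ascending indices, repeated generators contracted through their squares):
(-2/5*e1) R2 = 43/450*e1 + 32/15*e2 - 71/5*e3 - 111/50*e4 + 28/15*e5 + 171/20*e123 + 179/200*e124 - 17/45*e125 + 147/50*e134 - 149/30*e135 - 39/100*e145
(2*e2) R2 = 32/3*e1 - 43/90*e2 - 171/4*e3 - 179/40*e4 + 17/9*e5 - 71*e123 - 111/10*e124 + 28/3*e125 - 147/10*e234 + 149/6*e235 + 39/20*e245
(8/3*e3) R2 = 284/3*e1 - 57*e2 - 86/135*e3 + 98/5*e4 - 298/9*e5 - 128/9*e123 - 74/5*e134 + 112/9*e135 + 179/30*e234 - 68/27*e235 + 13/5*e345
(-e4) R2 = -111/20*e1 + 179/80*e2 + 147/20*e3 + 43/180*e4 + 39/40*e5 + 16/3*e124 - 71/2*e134 - 14/3*e145 + 171/8*e234 + 17/18*e245 + 149/12*e345
(9*e5) R2 = -42*e1 + 17/2*e2 + 447/4*e3 + 351/40*e4 - 43/20*e5 - 48*e125 + 639/2*e135 + 999/20*e145 - 1539/8*e235 - 1611/80*e245 - 1323/20*e345
Summing the partial products and collecting blades:
Answer: 52091/900*e1 - 32117/720*e2 + 33217/540*e3 + 19727/900*e4 - 10991/360*e5 - 13801/180*e123 - 2923/600*e124 - 1757/45*e125 - 1184/25*e134 + 14714/45*e135 + 3367/75*e145 + 1517/120*e234 - 36733/216*e235 - 2483/144*e245 - 767/15*e345


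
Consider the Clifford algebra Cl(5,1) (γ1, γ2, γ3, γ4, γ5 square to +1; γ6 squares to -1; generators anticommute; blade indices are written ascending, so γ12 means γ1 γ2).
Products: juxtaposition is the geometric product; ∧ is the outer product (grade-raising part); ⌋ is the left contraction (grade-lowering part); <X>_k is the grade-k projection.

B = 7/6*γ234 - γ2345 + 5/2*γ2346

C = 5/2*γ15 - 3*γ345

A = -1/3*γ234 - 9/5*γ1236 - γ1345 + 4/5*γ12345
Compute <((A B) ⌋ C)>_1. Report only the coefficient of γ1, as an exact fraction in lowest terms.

step 1: 7/18 - 4/5*γ1 - 1/3*γ5 + 5/6*γ6 + γ12 + 9/2*γ14 + 14/15*γ15 - 7/6*γ125 - 21/10*γ146 + 2*γ156 - 5/2*γ1256 - 9/5*γ1456
step 2: -7/3 + 5/6*γ1 - 2*γ5 + 35/36*γ15 + γ34 - 7/6*γ345
step 3: 5/6*γ1 - 2*γ5
Answer: 5/6


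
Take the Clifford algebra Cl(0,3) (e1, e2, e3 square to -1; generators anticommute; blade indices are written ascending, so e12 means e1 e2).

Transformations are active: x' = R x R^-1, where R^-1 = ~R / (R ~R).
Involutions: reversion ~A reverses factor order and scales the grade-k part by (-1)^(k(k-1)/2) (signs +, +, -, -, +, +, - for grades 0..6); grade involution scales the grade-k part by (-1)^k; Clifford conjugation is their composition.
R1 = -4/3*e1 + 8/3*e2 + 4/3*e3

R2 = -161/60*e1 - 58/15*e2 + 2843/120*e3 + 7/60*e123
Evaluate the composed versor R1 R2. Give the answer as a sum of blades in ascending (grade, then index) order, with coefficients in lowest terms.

Distribute over the terms of R1 (each basis-blade product reordered to ascending indices, repeated generators contracted through their squares):
(-4/3*e1) R2 = -161/45 + 232/45*e12 - 2843/90*e13 + 7/45*e23
(8/3*e2) R2 = 464/45 + 322/45*e12 + 14/45*e13 + 2843/45*e23
(4/3*e3) R2 = -2843/90 - 7/45*e12 + 161/45*e13 + 232/45*e23
Summing the partial products and collecting blades:
Answer: -2237/90 + 547/45*e12 - 277/10*e13 + 3082/45*e23


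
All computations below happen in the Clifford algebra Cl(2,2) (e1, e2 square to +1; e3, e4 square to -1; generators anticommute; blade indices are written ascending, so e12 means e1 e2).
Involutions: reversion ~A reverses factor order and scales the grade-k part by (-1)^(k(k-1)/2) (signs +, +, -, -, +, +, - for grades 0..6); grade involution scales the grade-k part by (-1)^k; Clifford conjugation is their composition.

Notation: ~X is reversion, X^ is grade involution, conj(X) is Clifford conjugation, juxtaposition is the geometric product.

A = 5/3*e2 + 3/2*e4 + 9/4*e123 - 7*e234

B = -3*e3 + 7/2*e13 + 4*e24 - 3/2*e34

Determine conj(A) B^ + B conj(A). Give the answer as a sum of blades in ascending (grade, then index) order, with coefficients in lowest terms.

first term: -195/8*e2 + 121/4*e3 - 20/3*e4 - 27/4*e12 - 5*e23 - 21*e24 + 9/2*e34 + 35/6*e123 + 223/8*e124 - 57/4*e134 + 5/2*e234
second term: -99/8*e2 + 103/4*e3 + 20/3*e4 + 27/4*e12 - 5*e23 + 21*e24 + 9/2*e34 + 35/6*e123 - 223/8*e124 + 15/4*e134 + 5/2*e234
Answer: -147/4*e2 + 56*e3 - 10*e23 + 9*e34 + 35/3*e123 - 21/2*e134 + 5*e234


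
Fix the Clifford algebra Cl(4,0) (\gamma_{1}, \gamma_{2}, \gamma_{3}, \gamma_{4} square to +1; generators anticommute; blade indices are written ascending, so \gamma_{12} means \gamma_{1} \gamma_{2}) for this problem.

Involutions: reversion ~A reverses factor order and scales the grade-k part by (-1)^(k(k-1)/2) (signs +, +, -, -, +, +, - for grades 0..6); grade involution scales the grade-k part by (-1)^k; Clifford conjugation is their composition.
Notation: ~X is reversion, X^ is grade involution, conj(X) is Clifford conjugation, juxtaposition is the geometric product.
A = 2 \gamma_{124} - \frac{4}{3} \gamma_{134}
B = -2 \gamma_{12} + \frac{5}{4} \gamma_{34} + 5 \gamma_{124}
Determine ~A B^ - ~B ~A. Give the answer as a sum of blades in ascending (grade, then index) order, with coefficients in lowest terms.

first term: -10 - \frac{5}{3} \gamma_{1} - 4 \gamma_{4} - \frac{20}{3} \gamma_{23} + \frac{5}{2} \gamma_{123} - \frac{8}{3} \gamma_{234}
second term: -10 + \frac{5}{3} \gamma_{1} + 4 \gamma_{4} + \frac{20}{3} \gamma_{23} + \frac{5}{2} \gamma_{123} - \frac{8}{3} \gamma_{234}
Answer: -\frac{10}{3} \gamma_{1} - 8 \gamma_{4} - \frac{40}{3} \gamma_{23}


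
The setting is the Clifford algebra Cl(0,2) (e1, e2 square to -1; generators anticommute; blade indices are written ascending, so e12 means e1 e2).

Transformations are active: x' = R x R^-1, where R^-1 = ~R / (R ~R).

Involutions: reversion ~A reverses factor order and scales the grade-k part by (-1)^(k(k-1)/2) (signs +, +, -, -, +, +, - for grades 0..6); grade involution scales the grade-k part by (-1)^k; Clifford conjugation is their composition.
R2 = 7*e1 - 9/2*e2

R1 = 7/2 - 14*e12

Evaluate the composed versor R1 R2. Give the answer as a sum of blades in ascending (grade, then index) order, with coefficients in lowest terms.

Distribute over the terms of R1 (each basis-blade product reordered to ascending indices, repeated generators contracted through their squares):
(7/2) R2 = 49/2*e1 - 63/4*e2
(-14*e12) R2 = -63*e1 - 98*e2
Summing the partial products and collecting blades:
Answer: -77/2*e1 - 455/4*e2


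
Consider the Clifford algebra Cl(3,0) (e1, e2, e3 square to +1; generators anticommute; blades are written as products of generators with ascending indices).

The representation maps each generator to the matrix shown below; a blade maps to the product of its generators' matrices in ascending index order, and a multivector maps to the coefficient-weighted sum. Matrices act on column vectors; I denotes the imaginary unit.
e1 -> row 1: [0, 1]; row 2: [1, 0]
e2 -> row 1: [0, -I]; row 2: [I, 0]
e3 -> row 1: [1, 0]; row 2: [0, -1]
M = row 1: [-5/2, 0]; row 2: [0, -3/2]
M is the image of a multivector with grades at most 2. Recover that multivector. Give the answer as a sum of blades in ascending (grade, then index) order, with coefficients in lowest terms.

Method: 1, rho(e1), rho(e2), rho(e3) form a trace-orthogonal basis of the 2x2 complex matrices (tr(X Y) = 2 if X = Y, else 0), so M = m0*1 + m1*rho(e1) + m2*rho(e2) + m3*rho(e3) with m0 = tr(M)/2 = -2, m1 = tr(M rho(e1))/2 = 0, m2 = tr(M rho(e2))/2 = 0, m3 = tr(M rho(e3))/2 = -1/2.
Multiplying table entries, the bivector images are rho(e1 e2) = I*rho(e3), rho(e1 e3) = -I*rho(e2), rho(e2 e3) = I*rho(e1); with real blade coefficients the real parts of m0..m3 are the coefficients of 1, e1, e2, e3 and the imaginary parts give the bivectors (e2 e3: Im m1, e1 e3: -Im m2, e1 e2: Im m3).
Answer: -2 - 1/2*e3


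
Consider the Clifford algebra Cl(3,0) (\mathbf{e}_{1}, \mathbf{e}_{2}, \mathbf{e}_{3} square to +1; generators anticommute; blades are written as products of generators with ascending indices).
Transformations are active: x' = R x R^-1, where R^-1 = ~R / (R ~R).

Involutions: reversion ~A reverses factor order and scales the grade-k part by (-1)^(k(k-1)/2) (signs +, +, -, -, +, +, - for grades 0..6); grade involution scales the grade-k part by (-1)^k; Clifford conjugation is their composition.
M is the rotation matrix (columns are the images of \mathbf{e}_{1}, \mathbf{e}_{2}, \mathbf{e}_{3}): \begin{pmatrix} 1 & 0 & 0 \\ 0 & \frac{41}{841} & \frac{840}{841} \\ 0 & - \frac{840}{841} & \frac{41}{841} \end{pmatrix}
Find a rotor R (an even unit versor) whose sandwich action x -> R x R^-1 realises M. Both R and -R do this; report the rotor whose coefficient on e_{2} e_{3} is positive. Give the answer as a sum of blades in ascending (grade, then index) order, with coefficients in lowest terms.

Method: write R = a + b12*e_{1} e_{2} + b13*e_{1} e_{3} + b23*e_{2} e_{3} with a^2 + b12^2 + b13^2 + b23^2 = 1 (so R^-1 = ~R). Expanding the columns R e_j ~R gives tr M = 4a^2 - 1 and, from the antisymmetric part, M21 - M12 = -4a*b12, M13 - M31 = 4a*b13, M32 - M23 = -4a*b23.
Here tr M = \frac{923}{841}, so a^2 = (1 + tr M)/4 = \frac{441}{841} and a = ±\frac{21}{29}. Taking a = \frac{21}{29}: M21 - M12 = 0, M13 - M31 = 0, M32 - M23 = -\frac{1680}{841}, giving b12 = 0, b13 = 0, b23 = \frac{20}{29}, i.e. R = \frac{21}{29} + \frac{20}{29} e_{2} e_{3}.
Its e_{2} e_{3} coefficient is already positive.
Answer: \frac{21}{29} + \frac{20}{29} e_{2} e_{3}. Uniqueness: Spin(3) -> SO(3) maps R and -R to the same rotation of trace \frac{923}{841}; fixing the sign of the e_{2} e_{3} coefficient removes the ambiguity.


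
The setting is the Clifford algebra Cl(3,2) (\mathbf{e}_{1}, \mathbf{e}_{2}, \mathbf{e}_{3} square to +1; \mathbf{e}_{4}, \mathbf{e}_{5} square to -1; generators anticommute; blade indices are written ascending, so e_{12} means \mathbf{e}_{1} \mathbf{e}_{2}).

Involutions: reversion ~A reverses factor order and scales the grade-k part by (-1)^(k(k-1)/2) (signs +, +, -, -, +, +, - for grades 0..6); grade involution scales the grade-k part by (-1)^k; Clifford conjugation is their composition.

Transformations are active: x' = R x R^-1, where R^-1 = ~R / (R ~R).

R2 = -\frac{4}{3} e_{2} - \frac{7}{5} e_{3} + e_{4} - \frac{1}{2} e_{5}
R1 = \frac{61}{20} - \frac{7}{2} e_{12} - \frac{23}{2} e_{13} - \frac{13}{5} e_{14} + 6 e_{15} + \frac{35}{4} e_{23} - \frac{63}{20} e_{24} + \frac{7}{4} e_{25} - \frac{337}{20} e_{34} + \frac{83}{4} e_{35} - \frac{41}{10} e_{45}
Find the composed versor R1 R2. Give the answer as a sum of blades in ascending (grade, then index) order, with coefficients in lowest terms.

Distribute over the terms of R2 (each basis-blade product reordered to ascending indices, repeated generators contracted through their squares):
R1 (-\frac{4}{3} e_{2}) = \frac{14}{3} e_{1} - \frac{61}{15} e_{2} + \frac{35}{3} e_{3} - \frac{21}{5} e_{4} + \frac{7}{3} e_{5} - \frac{46}{3} e_{123} - \frac{52}{15} e_{124} + 8 e_{125} + \frac{337}{15} e_{234} - \frac{83}{3} e_{235} + \frac{82}{15} e_{245}
R1 (-\frac{7}{5} e_{3}) = \frac{161}{10} e_{1} - \frac{49}{4} e_{2} - \frac{427}{100} e_{3} - \frac{2359}{100} e_{4} + \frac{581}{20} e_{5} + \frac{49}{10} e_{123} - \frac{91}{25} e_{134} + \frac{42}{5} e_{135} - \frac{441}{100} e_{234} + \frac{49}{20} e_{235} + \frac{287}{50} e_{345}
R1 (e_{4}) = \frac{13}{5} e_{1} + \frac{63}{20} e_{2} + \frac{337}{20} e_{3} + \frac{61}{20} e_{4} - \frac{41}{10} e_{5} - \frac{7}{2} e_{124} - \frac{23}{2} e_{134} - 6 e_{145} + \frac{35}{4} e_{234} - \frac{7}{4} e_{245} - \frac{83}{4} e_{345}
R1 (-\frac{1}{2} e_{5}) = 3 e_{1} + \frac{7}{8} e_{2} + \frac{83}{8} e_{3} - \frac{41}{20} e_{4} - \frac{61}{40} e_{5} + \frac{7}{4} e_{125} + \frac{23}{4} e_{135} + \frac{13}{10} e_{145} - \frac{35}{8} e_{235} + \frac{63}{40} e_{245} + \frac{337}{40} e_{345}
Summing the partial products and collecting blades:
Answer: \frac{791}{30} e_{1} - \frac{295}{24} e_{2} + \frac{20773}{600} e_{3} - \frac{2679}{100} e_{4} + \frac{3091}{120} e_{5} - \frac{313}{30} e_{123} - \frac{209}{30} e_{124} + \frac{39}{4} e_{125} - \frac{757}{50} e_{134} + \frac{283}{20} e_{135} - \frac{47}{10} e_{145} + \frac{4021}{150} e_{234} - \frac{3551}{120} e_{235} + \frac{127}{24} e_{245} - \frac{1317}{200} e_{345}


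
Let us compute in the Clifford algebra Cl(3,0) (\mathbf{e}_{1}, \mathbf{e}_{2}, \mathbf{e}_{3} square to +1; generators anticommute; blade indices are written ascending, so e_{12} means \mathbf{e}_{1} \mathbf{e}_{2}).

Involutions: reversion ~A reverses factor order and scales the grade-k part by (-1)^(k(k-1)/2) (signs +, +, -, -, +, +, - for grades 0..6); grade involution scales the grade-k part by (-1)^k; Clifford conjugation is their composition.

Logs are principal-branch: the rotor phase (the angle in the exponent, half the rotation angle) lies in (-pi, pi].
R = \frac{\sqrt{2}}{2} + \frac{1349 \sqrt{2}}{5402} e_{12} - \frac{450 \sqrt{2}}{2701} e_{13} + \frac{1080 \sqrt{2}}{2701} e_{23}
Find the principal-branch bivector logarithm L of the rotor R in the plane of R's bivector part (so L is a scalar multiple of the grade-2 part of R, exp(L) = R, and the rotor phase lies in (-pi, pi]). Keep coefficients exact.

The scalar part of R is \frac{\sqrt{2}}{2}, and that scalar determines the rotor phase on the principal branch; recovering the unit plane as bivector-part over sine of the phase gives L = phase * plane.
Concretely: cos(phase) = \frac{\sqrt{2}}{2} gives phase = ±\frac{\pi}{4}, and since phase/sin(phase) is even the sign is immaterial: L = (phase/sin(phase)) * <R>_2 = (\frac{\sqrt{2} \pi}{4}) * <R>_2.
Answer: \frac{1349 \pi}{10804} e_{12} - \frac{225 \pi}{2701} e_{13} + \frac{540 \pi}{2701} e_{23}


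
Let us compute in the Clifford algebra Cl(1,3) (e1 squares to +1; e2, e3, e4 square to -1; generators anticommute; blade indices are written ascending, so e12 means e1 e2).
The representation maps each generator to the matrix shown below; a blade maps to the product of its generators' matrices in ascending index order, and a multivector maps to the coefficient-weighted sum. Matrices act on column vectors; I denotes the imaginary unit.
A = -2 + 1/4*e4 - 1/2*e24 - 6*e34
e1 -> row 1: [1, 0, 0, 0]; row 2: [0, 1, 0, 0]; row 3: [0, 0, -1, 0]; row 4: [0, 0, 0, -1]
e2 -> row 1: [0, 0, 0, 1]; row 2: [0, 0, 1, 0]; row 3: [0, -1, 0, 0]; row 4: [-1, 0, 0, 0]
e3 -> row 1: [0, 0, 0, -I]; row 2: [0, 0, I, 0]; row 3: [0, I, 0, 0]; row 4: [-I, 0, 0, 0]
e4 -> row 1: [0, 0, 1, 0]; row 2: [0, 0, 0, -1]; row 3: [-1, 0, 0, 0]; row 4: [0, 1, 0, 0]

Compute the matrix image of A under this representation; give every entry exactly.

Bivector images (products of the table entries): rho(e24) = rho(e2)rho(e4) = row 1: [0, 1, 0, 0]; row 2: [-1, 0, 0, 0]; row 3: [0, 0, 0, 1]; row 4: [0, 0, -1, 0]; rho(e34) = rho(e3)rho(e4) = row 1: [0, -I, 0, 0]; row 2: [-I, 0, 0, 0]; row 3: [0, 0, 0, -I]; row 4: [0, 0, -I, 0].
M = (-2)*1 + (1/4)*rho(e4) + (-1/2)*rho(e24) + (-6)*rho(e34), summed entrywise (1 is the identity matrix):
Answer: row 1: [-2, -1/2 + 6*I, 1/4, 0]; row 2: [1/2 + 6*I, -2, 0, -1/4]; row 3: [-1/4, 0, -2, -1/2 + 6*I]; row 4: [0, 1/4, 1/2 + 6*I, -2]


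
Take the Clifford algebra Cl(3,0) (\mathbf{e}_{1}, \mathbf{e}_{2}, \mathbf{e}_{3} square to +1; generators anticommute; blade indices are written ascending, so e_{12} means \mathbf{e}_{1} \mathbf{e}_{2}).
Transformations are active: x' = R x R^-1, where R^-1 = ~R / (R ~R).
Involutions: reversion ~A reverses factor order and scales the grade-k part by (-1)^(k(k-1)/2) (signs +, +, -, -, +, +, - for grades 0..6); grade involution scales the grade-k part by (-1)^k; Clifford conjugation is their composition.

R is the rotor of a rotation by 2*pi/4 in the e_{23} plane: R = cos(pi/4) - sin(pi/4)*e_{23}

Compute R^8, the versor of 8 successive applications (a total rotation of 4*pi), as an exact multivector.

Half-angle bookkeeping: 8 applications in e_{23} add up to rotor phase 8*pi/4 = 2 \pi, so R^8 = cos(2 \pi) - sin(2 \pi)*e_{23}.
cos(2 \pi) = 1 and sin(2 \pi) = 0, so R^8 = 1. The total rotation 4*pi is 2 full turns, so every vector returns to itself, yet the rotor is +1, back on the identity sheet (an even number of 2*pi turns).
Answer: 1


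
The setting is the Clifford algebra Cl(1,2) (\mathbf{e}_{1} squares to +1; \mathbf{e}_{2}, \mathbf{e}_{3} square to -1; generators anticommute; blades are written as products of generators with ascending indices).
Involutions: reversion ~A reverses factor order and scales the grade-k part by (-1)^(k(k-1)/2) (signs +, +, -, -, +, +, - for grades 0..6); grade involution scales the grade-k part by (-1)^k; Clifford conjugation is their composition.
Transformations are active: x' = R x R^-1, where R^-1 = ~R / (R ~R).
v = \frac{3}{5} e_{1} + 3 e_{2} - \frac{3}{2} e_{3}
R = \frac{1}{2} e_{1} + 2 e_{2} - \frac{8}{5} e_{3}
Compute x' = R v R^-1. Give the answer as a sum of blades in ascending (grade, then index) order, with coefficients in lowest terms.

~R = \frac{1}{2} e_{1} + 2 e_{2} - \frac{8}{5} e_{3}, and R ~R = -\frac{631}{100}, so R^-1 = ~R / (-\frac{631}{100}).
R v = -\frac{81}{10} + \frac{3}{10} e_{1} e_{2} + \frac{21}{100} e_{1} e_{3} + \frac{9}{5} e_{2} e_{3}
Answer: \frac{2157}{3155} e_{1} + \frac{1347}{631} e_{2} - \frac{3291}{1262} e_{3}


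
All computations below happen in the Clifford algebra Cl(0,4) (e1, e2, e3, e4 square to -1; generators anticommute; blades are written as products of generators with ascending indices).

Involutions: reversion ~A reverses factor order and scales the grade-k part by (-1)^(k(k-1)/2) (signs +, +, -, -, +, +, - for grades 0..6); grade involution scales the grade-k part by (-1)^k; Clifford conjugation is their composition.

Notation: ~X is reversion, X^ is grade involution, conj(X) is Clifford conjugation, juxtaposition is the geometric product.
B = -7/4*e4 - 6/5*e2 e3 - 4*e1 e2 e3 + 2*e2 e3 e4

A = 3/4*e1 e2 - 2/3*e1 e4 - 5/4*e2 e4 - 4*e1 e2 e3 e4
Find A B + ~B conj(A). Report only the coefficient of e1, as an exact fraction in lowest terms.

first term: -55/6*e1 - 35/16*e2 + 1/2*e3 - 16*e4 + 9/10*e1 e3 - 24/5*e1 e4 - 3/2*e3 e4 - 17/3*e1 e2 e3 - 21/16*e1 e2 e4 - 13/2*e1 e3 e4 + 8/3*e2 e3 e4 + 4/5*e1 e2 e3 e4
second term: -55/6*e1 - 35/16*e2 + 1/2*e3 - 16*e4 - 9/10*e1 e3 + 24/5*e1 e4 + 3/2*e3 e4 + 17/3*e1 e2 e3 + 21/16*e1 e2 e4 + 13/2*e1 e3 e4 - 8/3*e2 e3 e4 + 4/5*e1 e2 e3 e4
Answer: -55/3


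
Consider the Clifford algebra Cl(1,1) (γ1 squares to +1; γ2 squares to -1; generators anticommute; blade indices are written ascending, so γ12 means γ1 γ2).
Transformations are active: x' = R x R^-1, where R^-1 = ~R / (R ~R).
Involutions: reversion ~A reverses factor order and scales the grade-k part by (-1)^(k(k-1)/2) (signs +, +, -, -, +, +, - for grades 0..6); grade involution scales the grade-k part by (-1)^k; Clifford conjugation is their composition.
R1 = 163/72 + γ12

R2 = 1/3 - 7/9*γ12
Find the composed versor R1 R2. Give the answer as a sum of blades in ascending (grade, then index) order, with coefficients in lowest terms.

Distribute over the terms of R1 (each basis-blade product reordered to ascending indices, repeated generators contracted through their squares):
(163/72) R2 = 163/216 - 1141/648*γ12
(γ12) R2 = -7/9 + 1/3*γ12
Summing the partial products and collecting blades:
Answer: -5/216 - 925/648*γ12


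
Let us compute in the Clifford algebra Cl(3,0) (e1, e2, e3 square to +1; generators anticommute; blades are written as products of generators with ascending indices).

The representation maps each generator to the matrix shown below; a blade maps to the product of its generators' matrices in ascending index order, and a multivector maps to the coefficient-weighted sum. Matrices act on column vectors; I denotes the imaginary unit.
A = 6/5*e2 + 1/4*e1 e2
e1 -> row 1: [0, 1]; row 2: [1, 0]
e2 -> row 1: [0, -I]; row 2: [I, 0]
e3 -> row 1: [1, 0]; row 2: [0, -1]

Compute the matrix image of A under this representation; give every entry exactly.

Bivector images (products of the table entries): rho(e1 e2) = rho(e1)rho(e2) = row 1: [I, 0]; row 2: [0, -I].
M = (6/5)*rho(e2) + (1/4)*rho(e1 e2), summed entrywise:
Answer: row 1: [I/4, -6*I/5]; row 2: [6*I/5, -I/4]


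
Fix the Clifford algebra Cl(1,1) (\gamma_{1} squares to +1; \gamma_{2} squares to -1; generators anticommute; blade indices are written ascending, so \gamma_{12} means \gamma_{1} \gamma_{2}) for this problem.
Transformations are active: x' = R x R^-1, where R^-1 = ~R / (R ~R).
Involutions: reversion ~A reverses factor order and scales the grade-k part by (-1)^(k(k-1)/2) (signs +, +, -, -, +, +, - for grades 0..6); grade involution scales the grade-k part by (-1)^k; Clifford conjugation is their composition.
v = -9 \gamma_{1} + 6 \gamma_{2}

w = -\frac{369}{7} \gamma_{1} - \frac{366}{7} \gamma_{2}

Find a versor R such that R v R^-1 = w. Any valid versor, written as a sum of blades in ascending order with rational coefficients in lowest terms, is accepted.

The midline construction: v and w both square to 45, so reflecting in their sum -\frac{432}{7} \gamma_{1} - \frac{324}{7} \gamma_{2} exchanges them.
Answer: -\frac{432}{7} \gamma_{1} - \frac{324}{7} \gamma_{2}


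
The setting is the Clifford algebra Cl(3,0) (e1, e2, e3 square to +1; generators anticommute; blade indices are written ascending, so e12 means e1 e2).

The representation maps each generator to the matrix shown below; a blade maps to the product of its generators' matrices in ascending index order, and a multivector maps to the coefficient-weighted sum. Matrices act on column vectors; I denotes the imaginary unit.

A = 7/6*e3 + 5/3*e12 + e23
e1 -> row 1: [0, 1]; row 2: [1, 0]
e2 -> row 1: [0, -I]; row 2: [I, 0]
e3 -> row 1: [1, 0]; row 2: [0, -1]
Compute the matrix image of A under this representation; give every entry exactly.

Bivector images (products of the table entries): rho(e12) = rho(e1)rho(e2) = row 1: [I, 0]; row 2: [0, -I]; rho(e23) = rho(e2)rho(e3) = row 1: [0, I]; row 2: [I, 0].
M = (7/6)*rho(e3) + (5/3)*rho(e12) + (1)*rho(e23), summed entrywise:
Answer: row 1: [7/6 + 5*I/3, I]; row 2: [I, -7/6 - 5*I/3]


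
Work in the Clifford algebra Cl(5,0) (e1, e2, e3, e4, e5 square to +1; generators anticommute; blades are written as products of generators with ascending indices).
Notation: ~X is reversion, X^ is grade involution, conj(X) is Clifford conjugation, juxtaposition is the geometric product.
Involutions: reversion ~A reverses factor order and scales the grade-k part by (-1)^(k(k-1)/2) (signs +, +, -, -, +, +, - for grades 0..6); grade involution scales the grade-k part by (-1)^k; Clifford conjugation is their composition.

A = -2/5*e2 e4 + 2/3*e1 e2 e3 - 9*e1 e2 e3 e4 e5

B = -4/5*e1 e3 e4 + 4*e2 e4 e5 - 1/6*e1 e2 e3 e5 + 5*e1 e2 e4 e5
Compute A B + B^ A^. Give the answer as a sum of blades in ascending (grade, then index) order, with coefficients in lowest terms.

first term: -45*e3 - 3/2*e4 + 77/45*e5 - 36*e1 e3 + 2*e1 e5 - 8/15*e2 e4 - 36/5*e2 e5 - 8/25*e1 e2 e3 - 10/3*e3 e4 e5 - 13/5*e1 e3 e4 e5
second term: 45*e3 + 3/2*e4 - 67/45*e5 - 36*e1 e3 + 2*e1 e5 + 8/15*e2 e4 - 36/5*e2 e5 - 8/25*e1 e2 e3 + 10/3*e3 e4 e5 - 41/15*e1 e3 e4 e5
Answer: 2/9*e5 - 72*e1 e3 + 4*e1 e5 - 72/5*e2 e5 - 16/25*e1 e2 e3 - 16/3*e1 e3 e4 e5


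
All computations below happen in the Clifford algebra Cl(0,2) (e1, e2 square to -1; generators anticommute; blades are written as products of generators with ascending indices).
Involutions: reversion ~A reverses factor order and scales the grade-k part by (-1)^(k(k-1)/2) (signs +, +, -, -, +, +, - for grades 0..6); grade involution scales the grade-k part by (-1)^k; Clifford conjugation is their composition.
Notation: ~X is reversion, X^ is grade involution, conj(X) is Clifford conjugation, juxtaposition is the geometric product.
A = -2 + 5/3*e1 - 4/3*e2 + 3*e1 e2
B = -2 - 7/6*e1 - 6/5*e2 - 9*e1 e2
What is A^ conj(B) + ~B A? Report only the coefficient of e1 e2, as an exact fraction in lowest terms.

first term: -2039/90 + 47/5*e1 + 403/30*e2 - 248/9*e1 e2
second term: -2039/90 + 37/5*e1 + 707/30*e2 - 184/9*e1 e2
Answer: -48


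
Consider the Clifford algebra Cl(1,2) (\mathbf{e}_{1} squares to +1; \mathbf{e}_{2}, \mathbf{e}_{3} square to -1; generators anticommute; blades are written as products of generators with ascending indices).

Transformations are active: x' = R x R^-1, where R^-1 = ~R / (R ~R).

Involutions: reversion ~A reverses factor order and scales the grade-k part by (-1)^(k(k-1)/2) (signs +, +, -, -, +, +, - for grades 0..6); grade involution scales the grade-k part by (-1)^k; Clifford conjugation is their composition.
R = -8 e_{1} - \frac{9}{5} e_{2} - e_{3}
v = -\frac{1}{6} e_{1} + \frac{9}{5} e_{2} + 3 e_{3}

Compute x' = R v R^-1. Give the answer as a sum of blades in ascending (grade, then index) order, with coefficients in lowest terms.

~R = -8 e_{1} - \frac{9}{5} e_{2} - e_{3}, and R ~R = \frac{1494}{25}, so R^-1 = ~R / (\frac{1494}{25}).
R v = \frac{568}{75} - \frac{147}{10} e_{1} e_{2} - \frac{145}{6} e_{1} e_{3} - \frac{18}{5} e_{2} e_{3}
Answer: -\frac{8341}{4482} e_{1} - \frac{2809}{1245} e_{2} - \frac{7291}{2241} e_{3}


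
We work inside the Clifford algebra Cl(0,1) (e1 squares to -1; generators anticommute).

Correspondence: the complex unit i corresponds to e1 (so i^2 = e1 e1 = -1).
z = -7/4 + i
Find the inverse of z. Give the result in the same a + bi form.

In blades: z = -7/4 + e1.
With qbar = -7/4 - e1 (scalar fixed, mapped units negated), z qbar = 65/16 (the sum of squared coefficients), so z^-1 = qbar / (65/16) = -28/65 - 16/65*e1; translating back:
Answer: -28/65 - 16/65*i


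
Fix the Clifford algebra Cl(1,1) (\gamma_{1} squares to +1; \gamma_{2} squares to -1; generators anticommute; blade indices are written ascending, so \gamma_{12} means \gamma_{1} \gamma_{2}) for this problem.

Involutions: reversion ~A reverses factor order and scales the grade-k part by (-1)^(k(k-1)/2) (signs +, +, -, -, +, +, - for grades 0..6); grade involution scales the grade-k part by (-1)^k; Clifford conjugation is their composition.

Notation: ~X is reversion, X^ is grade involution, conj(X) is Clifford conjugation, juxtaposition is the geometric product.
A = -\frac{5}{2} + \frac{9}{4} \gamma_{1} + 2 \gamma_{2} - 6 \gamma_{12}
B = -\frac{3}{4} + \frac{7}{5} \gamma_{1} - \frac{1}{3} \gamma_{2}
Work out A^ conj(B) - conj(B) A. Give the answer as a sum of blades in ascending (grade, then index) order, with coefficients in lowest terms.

first term: \frac{683}{120} + \frac{115}{16} \gamma_{1} - \frac{116}{15} \gamma_{2} + \frac{19}{20} \gamma_{12}
second term: -\frac{233}{120} - \frac{3}{16} \gamma_{1} + \frac{91}{15} \gamma_{2} + \frac{19}{20} \gamma_{12}
Answer: \frac{229}{30} + \frac{59}{8} \gamma_{1} - \frac{69}{5} \gamma_{2}


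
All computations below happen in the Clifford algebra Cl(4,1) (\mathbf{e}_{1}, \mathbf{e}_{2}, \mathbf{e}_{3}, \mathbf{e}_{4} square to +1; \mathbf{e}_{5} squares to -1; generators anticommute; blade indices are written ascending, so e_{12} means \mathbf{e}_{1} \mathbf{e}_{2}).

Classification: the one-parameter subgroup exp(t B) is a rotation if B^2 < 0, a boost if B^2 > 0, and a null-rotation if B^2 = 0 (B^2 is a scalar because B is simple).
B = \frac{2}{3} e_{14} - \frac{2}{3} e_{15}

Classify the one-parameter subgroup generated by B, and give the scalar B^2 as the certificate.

B^2 term by term: the squares give (\frac{2}{3})^2*(e_{14})^2 + (-\frac{2}{3})^2*(e_{15})^2 = \frac{4}{9}*(-1) + \frac{4}{9}*(+1) = 0 (each basis 2-blade squares to minus the product of its generators' squares); cross terms between blades sharing an index anticommute and cancel. So B^2 = 0.
Answer: null-rotation, certificate B^2 = 0. Because 0 is invariant under every versor sandwich, the classification follows from its sign alone.
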